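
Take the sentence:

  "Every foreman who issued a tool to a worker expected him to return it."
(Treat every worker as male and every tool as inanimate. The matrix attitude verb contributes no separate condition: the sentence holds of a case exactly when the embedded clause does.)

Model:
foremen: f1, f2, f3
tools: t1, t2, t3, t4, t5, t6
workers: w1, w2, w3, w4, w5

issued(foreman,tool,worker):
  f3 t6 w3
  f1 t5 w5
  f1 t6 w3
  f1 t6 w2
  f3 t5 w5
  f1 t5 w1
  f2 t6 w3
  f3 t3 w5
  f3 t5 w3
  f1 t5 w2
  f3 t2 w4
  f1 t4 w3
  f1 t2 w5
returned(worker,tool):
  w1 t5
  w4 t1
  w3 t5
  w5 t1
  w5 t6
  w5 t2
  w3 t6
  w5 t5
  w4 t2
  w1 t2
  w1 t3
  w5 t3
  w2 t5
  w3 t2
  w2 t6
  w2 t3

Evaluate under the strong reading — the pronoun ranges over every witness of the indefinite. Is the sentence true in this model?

False

"him" takes "a worker" as antecedent and "it" takes "a tool"; both are donkey pronouns co-varying with the restrictor.
Strong reading: for every (f,t,w) with issued(f,t,w), returned(w,t).
Restrictor triples: (f1,t2,w5)→returned(w5,t2) ✓  (f1,t4,w3)→returned(w3,t4) ✗  (f1,t5,w1)→returned(w1,t5) ✓  (f1,t5,w2)→returned(w2,t5) ✓  (f1,t5,w5)→returned(w5,t5) ✓  (f1,t6,w2)→returned(w2,t6) ✓  (f1,t6,w3)→returned(w3,t6) ✓  (f2,t6,w3)→returned(w3,t6) ✓  (f3,t2,w4)→returned(w4,t2) ✓  (f3,t3,w5)→returned(w5,t3) ✓  (f3,t5,w3)→returned(w3,t5) ✓  (f3,t5,w5)→returned(w5,t5) ✓  (f3,t6,w3)→returned(w3,t6) ✓
Counterexample: (f1,t4,w3) — returned(w3,t4) does not hold.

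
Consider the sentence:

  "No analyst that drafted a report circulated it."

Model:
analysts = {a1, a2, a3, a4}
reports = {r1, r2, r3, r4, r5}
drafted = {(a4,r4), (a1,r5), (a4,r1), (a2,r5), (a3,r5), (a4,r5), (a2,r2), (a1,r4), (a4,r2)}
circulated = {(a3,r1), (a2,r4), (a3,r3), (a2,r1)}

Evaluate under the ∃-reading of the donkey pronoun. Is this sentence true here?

"it" takes "a report" as antecedent — a donkey pronoun bound across the clause boundary.
Truth condition: for no (a,r) with drafted(a,r) does circulated(a,r) hold.
Restrictor pairs — does the scope hold? (a1,r4):fails  (a1,r5):fails  (a2,r2):fails  (a2,r5):fails  (a3,r5):fails  (a4,r1):fails  (a4,r2):fails  (a4,r4):fails  (a4,r5):fails
Scope holds for no restrictor pair, so the sentence is true.

True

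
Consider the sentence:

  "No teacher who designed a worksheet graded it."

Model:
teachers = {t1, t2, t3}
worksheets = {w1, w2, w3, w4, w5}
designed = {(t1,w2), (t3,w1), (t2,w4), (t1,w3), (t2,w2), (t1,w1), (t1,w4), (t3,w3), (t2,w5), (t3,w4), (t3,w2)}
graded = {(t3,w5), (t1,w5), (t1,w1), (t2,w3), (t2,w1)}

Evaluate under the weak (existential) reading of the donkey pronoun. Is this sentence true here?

False

"it" takes "a worksheet" as antecedent — a donkey pronoun bound across the clause boundary.
Truth condition: for no (t,w) with designed(t,w) does graded(t,w) hold.
Restrictor pairs — does the scope hold? (t1,w1):holds  (t1,w2):fails  (t1,w3):fails  (t1,w4):fails  (t2,w2):fails  (t2,w4):fails  (t2,w5):fails  (t3,w1):fails  (t3,w2):fails  (t3,w3):fails  (t3,w4):fails
Scope holds for 1 pair(s), so the sentence is false.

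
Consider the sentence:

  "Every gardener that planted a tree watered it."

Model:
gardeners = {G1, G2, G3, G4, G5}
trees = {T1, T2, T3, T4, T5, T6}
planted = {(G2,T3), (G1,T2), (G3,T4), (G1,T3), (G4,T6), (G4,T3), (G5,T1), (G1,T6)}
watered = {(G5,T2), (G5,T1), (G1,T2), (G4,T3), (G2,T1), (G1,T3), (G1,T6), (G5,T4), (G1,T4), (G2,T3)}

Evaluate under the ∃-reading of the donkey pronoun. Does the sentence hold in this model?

"it" takes "a tree" as antecedent — a donkey pronoun bound across the clause boundary.
Weak reading: every gardener g with some planted-tree has at least one planted-tree t such that watered(g,t).
Per gardener: G1:✓  G2:✓  G3:✗  G4:✓  G5:✓
G3 has no witness among its planted-trees.

False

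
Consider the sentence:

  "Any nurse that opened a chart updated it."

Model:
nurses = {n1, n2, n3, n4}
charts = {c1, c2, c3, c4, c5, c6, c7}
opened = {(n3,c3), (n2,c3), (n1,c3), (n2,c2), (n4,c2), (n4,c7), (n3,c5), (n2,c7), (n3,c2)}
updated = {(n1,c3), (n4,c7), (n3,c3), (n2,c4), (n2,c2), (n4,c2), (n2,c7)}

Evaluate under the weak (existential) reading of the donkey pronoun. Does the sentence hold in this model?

"it" takes "a chart" as antecedent — a donkey pronoun bound across the clause boundary.
Weak reading: every nurse n with some opened-chart has at least one opened-chart c such that updated(n,c).
Per nurse: n1:✓  n2:✓  n3:✓  n4:✓
Every nurse in the restrictor has a witness.

True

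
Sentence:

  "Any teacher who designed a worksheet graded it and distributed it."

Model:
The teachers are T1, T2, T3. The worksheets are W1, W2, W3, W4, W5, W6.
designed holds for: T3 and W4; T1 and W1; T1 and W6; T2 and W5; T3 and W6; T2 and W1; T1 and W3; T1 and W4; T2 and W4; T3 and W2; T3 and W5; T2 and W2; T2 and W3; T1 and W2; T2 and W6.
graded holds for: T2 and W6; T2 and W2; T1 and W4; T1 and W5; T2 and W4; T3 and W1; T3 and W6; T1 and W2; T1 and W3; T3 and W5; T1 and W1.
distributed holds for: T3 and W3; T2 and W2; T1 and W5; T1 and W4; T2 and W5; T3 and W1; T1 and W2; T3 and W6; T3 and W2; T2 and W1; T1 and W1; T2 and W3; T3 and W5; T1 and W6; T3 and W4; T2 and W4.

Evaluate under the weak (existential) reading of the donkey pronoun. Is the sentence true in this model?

"it" takes "a worksheet" as antecedent — a donkey pronoun bound across the clause boundary.
Weak reading: every teacher t with some designed-worksheet has at least one designed-worksheet w such that graded(t,w) ∧ distributed(t,w).
Per teacher: T1:✓  T2:✓  T3:✓
Every teacher in the restrictor has a witness.

True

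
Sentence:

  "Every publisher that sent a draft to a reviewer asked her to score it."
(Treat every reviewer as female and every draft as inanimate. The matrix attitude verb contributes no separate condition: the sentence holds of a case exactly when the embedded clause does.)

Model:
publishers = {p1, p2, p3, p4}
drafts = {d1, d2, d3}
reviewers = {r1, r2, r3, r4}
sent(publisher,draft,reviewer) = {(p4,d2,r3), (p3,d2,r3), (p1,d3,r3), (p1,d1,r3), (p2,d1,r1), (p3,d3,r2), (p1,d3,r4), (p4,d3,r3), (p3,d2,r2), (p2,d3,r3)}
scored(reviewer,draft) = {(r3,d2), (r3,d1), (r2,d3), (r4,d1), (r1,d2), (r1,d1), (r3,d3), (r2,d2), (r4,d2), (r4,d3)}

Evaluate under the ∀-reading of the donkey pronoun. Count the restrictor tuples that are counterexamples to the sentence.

"her" takes "a reviewer" as antecedent and "it" takes "a draft"; both are donkey pronouns co-varying with the restrictor.
Strong reading: for every (p,d,r) with sent(p,d,r), scored(r,d).
Restrictor triples: (p1,d1,r3)→scored(r3,d1) ✓  (p1,d3,r3)→scored(r3,d3) ✓  (p1,d3,r4)→scored(r4,d3) ✓  (p2,d1,r1)→scored(r1,d1) ✓  (p2,d3,r3)→scored(r3,d3) ✓  (p3,d2,r2)→scored(r2,d2) ✓  (p3,d2,r3)→scored(r3,d2) ✓  (p3,d3,r2)→scored(r2,d3) ✓  (p4,d2,r3)→scored(r3,d2) ✓  (p4,d3,r3)→scored(r3,d3) ✓
Counterexamples (restrictor triples failing the scope): 0.

0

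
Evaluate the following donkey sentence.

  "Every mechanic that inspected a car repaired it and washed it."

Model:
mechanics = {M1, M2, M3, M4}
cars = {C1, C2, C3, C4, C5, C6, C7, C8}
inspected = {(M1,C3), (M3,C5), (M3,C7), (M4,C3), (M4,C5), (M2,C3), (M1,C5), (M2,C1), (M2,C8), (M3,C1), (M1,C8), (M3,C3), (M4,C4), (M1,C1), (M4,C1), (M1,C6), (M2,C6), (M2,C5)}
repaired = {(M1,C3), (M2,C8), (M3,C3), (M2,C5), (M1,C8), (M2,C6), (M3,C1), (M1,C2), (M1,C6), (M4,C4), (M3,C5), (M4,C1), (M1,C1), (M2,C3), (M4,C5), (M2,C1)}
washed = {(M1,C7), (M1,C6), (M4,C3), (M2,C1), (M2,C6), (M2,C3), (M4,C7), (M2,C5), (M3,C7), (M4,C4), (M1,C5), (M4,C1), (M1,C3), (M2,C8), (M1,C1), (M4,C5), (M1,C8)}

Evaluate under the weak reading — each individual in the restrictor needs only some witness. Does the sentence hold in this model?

False

"it" takes "a car" as antecedent — a donkey pronoun bound across the clause boundary.
Weak reading: every mechanic m with some inspected-car has at least one inspected-car c such that repaired(m,c) ∧ washed(m,c).
Per mechanic: M1:✓  M2:✓  M3:✗  M4:✓
M3 has no witness among its inspected-cars.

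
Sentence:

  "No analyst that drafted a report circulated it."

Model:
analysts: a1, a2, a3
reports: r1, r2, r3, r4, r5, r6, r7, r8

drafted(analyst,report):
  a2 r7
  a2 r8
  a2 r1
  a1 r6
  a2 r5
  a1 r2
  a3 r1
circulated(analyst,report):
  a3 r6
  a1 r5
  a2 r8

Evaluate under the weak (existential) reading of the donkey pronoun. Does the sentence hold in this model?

"it" takes "a report" as antecedent — a donkey pronoun bound across the clause boundary.
Truth condition: for no (a,r) with drafted(a,r) does circulated(a,r) hold.
Restrictor pairs — does the scope hold? (a1,r2):fails  (a1,r6):fails  (a2,r1):fails  (a2,r5):fails  (a2,r7):fails  (a2,r8):holds  (a3,r1):fails
Scope holds for 1 pair(s), so the sentence is false.

False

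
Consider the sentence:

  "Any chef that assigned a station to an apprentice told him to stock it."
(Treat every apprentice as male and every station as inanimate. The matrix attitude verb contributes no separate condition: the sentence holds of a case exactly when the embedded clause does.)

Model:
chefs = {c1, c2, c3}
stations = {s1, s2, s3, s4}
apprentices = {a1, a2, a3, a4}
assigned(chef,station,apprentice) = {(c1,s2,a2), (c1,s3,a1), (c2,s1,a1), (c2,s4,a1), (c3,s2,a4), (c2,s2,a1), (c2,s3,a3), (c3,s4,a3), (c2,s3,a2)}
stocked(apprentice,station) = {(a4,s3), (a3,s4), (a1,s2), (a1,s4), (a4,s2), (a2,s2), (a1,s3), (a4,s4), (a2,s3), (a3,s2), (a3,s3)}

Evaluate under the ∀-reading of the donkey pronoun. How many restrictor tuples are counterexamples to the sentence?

1

"him" takes "an apprentice" as antecedent and "it" takes "a station"; both are donkey pronouns co-varying with the restrictor.
Strong reading: for every (c,s,a) with assigned(c,s,a), stocked(a,s).
Restrictor triples: (c1,s2,a2)→stocked(a2,s2) ✓  (c1,s3,a1)→stocked(a1,s3) ✓  (c2,s1,a1)→stocked(a1,s1) ✗  (c2,s2,a1)→stocked(a1,s2) ✓  (c2,s3,a2)→stocked(a2,s3) ✓  (c2,s3,a3)→stocked(a3,s3) ✓  (c2,s4,a1)→stocked(a1,s4) ✓  (c3,s2,a4)→stocked(a4,s2) ✓  (c3,s4,a3)→stocked(a3,s4) ✓
Counterexamples (restrictor triples failing the scope): 1.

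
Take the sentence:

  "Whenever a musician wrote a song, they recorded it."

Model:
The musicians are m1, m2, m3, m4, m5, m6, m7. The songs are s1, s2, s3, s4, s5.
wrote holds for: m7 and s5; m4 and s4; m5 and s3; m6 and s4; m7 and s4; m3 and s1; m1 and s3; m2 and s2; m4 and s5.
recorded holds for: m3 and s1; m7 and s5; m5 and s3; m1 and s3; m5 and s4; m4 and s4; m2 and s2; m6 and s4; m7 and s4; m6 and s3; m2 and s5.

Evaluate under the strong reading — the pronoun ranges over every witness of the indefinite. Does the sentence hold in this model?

"it" takes "a song" as antecedent — a donkey pronoun bound across the clause boundary.
Strong reading: for every (m,s) with wrote(m,s), recorded(m,s).
Restrictor pairs: (m1,s3) ✓  (m2,s2) ✓  (m3,s1) ✓  (m4,s4) ✓  (m4,s5) ✗  (m5,s3) ✓  (m6,s4) ✓  (m7,s4) ✓  (m7,s5) ✓
Counterexample: (m4,s5) is in wrote but fails the scope.

False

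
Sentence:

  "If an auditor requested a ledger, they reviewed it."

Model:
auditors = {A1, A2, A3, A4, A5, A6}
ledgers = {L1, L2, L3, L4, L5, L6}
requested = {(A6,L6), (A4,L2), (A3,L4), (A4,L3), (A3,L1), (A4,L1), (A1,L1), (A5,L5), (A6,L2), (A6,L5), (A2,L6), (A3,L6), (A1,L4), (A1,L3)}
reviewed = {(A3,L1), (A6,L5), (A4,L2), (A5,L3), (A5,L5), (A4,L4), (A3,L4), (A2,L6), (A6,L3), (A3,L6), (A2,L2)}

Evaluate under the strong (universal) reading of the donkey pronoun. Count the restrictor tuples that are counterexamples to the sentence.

7

"it" takes "a ledger" as antecedent — a donkey pronoun bound across the clause boundary.
Strong reading: for every (a,l) with requested(a,l), reviewed(a,l).
Restrictor pairs: (A1,L1) ✗  (A1,L3) ✗  (A1,L4) ✗  (A2,L6) ✓  (A3,L1) ✓  (A3,L4) ✓  (A3,L6) ✓  (A4,L1) ✗  (A4,L2) ✓  (A4,L3) ✗  (A5,L5) ✓  (A6,L2) ✗  (A6,L5) ✓  (A6,L6) ✗
Counterexamples (restrictor pairs failing the scope): 7.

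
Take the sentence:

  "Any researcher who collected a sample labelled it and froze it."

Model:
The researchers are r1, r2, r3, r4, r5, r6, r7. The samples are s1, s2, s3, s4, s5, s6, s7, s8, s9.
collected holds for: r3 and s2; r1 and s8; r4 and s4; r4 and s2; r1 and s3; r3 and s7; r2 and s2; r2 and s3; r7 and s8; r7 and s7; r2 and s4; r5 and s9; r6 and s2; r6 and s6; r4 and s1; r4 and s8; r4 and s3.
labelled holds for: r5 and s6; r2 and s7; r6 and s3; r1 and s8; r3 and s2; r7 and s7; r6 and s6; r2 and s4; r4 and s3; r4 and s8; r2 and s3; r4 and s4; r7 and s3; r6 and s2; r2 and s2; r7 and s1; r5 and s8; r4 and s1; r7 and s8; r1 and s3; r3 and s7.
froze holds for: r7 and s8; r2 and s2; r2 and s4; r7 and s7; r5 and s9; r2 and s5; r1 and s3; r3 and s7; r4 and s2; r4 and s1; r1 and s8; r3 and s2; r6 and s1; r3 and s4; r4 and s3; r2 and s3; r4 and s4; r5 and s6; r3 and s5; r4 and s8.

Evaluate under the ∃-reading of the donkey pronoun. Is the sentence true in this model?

"it" takes "a sample" as antecedent — a donkey pronoun bound across the clause boundary.
Weak reading: every researcher r with some collected-sample has at least one collected-sample s such that labelled(r,s) ∧ froze(r,s).
Per researcher: r1:✓  r2:✓  r3:✓  r4:✓  r5:✗  r6:✗  r7:✓
r5 has no witness among its collected-samples.

False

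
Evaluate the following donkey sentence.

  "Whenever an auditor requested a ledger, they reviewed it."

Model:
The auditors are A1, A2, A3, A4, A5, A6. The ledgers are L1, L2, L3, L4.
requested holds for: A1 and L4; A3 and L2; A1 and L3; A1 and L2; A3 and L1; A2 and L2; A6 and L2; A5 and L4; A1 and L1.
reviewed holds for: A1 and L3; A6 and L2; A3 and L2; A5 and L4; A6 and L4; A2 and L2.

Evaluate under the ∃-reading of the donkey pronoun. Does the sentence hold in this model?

"it" takes "a ledger" as antecedent — a donkey pronoun bound across the clause boundary.
Weak reading: every auditor a with some requested-ledger has at least one requested-ledger l such that reviewed(a,l).
Per auditor: A1:✓  A2:✓  A3:✓  A5:✓  A6:✓
Every auditor in the restrictor has a witness.

True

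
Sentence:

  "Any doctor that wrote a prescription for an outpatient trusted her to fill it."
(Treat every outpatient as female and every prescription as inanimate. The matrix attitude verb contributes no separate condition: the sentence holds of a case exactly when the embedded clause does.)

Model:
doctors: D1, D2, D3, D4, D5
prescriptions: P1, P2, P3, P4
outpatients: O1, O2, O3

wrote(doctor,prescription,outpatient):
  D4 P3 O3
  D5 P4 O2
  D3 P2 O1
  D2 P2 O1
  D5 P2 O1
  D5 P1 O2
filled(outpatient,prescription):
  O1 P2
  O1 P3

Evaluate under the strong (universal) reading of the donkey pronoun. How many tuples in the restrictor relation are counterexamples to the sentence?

3

"her" takes "an outpatient" as antecedent and "it" takes "a prescription"; both are donkey pronouns co-varying with the restrictor.
Strong reading: for every (d,p,o) with wrote(d,p,o), filled(o,p).
Restrictor triples: (D2,P2,O1)→filled(O1,P2) ✓  (D3,P2,O1)→filled(O1,P2) ✓  (D4,P3,O3)→filled(O3,P3) ✗  (D5,P1,O2)→filled(O2,P1) ✗  (D5,P2,O1)→filled(O1,P2) ✓  (D5,P4,O2)→filled(O2,P4) ✗
Counterexamples (restrictor triples failing the scope): 3.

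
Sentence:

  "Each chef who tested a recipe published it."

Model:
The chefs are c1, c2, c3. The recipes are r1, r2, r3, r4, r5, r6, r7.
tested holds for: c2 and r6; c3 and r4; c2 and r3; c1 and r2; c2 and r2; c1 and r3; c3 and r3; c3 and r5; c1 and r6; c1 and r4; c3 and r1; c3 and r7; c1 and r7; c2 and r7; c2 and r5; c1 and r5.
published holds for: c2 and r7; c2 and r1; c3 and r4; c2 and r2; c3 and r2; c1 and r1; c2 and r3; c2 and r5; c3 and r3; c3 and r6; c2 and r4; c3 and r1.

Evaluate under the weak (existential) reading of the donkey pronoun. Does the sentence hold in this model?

"it" takes "a recipe" as antecedent — a donkey pronoun bound across the clause boundary.
Weak reading: every chef c with some tested-recipe has at least one tested-recipe r such that published(c,r).
Per chef: c1:✗  c2:✓  c3:✓
c1 has no witness among its tested-recipes.

False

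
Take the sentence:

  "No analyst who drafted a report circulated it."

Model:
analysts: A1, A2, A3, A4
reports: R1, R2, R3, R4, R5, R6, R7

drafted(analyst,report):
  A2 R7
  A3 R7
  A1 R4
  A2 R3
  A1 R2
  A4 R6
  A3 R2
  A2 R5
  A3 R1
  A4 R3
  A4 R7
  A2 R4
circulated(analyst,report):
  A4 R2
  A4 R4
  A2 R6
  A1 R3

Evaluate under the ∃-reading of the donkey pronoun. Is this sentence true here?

"it" takes "a report" as antecedent — a donkey pronoun bound across the clause boundary.
Truth condition: for no (a,r) with drafted(a,r) does circulated(a,r) hold.
Restrictor pairs — does the scope hold? (A1,R2):fails  (A1,R4):fails  (A2,R3):fails  (A2,R4):fails  (A2,R5):fails  (A2,R7):fails  (A3,R1):fails  (A3,R2):fails  (A3,R7):fails  (A4,R3):fails  (A4,R6):fails  (A4,R7):fails
Scope holds for no restrictor pair, so the sentence is true.

True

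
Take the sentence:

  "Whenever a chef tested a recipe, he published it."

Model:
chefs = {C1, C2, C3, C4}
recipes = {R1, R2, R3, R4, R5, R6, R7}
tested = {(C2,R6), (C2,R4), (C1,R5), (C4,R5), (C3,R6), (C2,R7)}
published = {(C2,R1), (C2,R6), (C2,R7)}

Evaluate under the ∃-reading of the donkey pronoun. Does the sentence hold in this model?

"it" takes "a recipe" as antecedent — a donkey pronoun bound across the clause boundary.
Weak reading: every chef c with some tested-recipe has at least one tested-recipe r such that published(c,r).
Per chef: C1:✗  C2:✓  C3:✗  C4:✗
C1 has no witness among its tested-recipes.

False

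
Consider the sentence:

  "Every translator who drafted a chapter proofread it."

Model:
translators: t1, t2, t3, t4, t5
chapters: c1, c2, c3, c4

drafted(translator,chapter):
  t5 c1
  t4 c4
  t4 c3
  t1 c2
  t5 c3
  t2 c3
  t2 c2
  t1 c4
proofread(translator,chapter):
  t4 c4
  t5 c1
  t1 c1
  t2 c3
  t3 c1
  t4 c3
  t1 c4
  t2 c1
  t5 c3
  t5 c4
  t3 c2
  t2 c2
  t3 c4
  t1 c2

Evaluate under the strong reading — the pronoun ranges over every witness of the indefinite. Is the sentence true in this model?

"it" takes "a chapter" as antecedent — a donkey pronoun bound across the clause boundary.
Strong reading: for every (t,c) with drafted(t,c), proofread(t,c).
Restrictor pairs: (t1,c2) ✓  (t1,c4) ✓  (t2,c2) ✓  (t2,c3) ✓  (t4,c3) ✓  (t4,c4) ✓  (t5,c1) ✓  (t5,c3) ✓
Every restrictor pair satisfies the scope.

True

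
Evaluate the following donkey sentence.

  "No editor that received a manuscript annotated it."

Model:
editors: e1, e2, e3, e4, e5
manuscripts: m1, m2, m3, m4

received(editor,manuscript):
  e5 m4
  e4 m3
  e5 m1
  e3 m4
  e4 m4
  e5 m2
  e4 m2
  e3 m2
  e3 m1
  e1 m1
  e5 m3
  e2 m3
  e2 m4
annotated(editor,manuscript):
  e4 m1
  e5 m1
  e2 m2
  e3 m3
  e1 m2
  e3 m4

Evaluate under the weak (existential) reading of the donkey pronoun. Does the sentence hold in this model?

False

"it" takes "a manuscript" as antecedent — a donkey pronoun bound across the clause boundary.
Truth condition: for no (e,m) with received(e,m) does annotated(e,m) hold.
Restrictor pairs — does the scope hold? (e1,m1):fails  (e2,m3):fails  (e2,m4):fails  (e3,m1):fails  (e3,m2):fails  (e3,m4):holds  (e4,m2):fails  (e4,m3):fails  (e4,m4):fails  (e5,m1):holds  (e5,m2):fails  (e5,m3):fails  (e5,m4):fails
Scope holds for 2 pair(s), so the sentence is false.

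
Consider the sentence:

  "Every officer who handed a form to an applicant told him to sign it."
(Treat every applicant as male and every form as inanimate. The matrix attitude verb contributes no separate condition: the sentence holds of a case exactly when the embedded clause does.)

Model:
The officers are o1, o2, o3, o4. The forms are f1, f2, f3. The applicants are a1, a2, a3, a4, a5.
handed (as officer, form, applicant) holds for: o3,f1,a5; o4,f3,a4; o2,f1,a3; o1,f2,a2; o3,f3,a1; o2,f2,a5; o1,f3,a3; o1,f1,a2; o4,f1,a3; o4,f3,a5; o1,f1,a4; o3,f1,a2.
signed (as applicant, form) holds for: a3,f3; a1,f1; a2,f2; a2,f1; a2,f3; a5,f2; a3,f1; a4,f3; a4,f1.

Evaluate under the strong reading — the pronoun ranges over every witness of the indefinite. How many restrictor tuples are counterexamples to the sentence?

"him" takes "an applicant" as antecedent and "it" takes "a form"; both are donkey pronouns co-varying with the restrictor.
Strong reading: for every (o,f,a) with handed(o,f,a), signed(a,f).
Restrictor triples: (o1,f1,a2)→signed(a2,f1) ✓  (o1,f1,a4)→signed(a4,f1) ✓  (o1,f2,a2)→signed(a2,f2) ✓  (o1,f3,a3)→signed(a3,f3) ✓  (o2,f1,a3)→signed(a3,f1) ✓  (o2,f2,a5)→signed(a5,f2) ✓  (o3,f1,a2)→signed(a2,f1) ✓  (o3,f1,a5)→signed(a5,f1) ✗  (o3,f3,a1)→signed(a1,f3) ✗  (o4,f1,a3)→signed(a3,f1) ✓  (o4,f3,a4)→signed(a4,f3) ✓  (o4,f3,a5)→signed(a5,f3) ✗
Counterexamples (restrictor triples failing the scope): 3.

3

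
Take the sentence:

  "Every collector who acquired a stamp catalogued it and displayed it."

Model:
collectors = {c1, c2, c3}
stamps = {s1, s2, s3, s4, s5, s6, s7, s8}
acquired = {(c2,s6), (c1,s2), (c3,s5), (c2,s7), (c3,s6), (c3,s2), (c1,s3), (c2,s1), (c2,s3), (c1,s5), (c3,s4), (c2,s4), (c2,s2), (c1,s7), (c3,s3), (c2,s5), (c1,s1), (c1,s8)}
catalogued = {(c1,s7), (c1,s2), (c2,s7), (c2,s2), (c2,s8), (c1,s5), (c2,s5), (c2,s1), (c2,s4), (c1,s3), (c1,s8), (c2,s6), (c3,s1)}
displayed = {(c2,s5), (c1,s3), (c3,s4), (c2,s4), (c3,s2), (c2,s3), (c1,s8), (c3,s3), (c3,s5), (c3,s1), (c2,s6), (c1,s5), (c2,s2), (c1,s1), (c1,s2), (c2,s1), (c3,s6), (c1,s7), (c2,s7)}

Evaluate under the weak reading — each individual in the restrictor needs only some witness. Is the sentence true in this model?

"it" takes "a stamp" as antecedent — a donkey pronoun bound across the clause boundary.
Weak reading: every collector c with some acquired-stamp has at least one acquired-stamp s such that catalogued(c,s) ∧ displayed(c,s).
Per collector: c1:✓  c2:✓  c3:✗
c3 has no witness among its acquired-stamps.

False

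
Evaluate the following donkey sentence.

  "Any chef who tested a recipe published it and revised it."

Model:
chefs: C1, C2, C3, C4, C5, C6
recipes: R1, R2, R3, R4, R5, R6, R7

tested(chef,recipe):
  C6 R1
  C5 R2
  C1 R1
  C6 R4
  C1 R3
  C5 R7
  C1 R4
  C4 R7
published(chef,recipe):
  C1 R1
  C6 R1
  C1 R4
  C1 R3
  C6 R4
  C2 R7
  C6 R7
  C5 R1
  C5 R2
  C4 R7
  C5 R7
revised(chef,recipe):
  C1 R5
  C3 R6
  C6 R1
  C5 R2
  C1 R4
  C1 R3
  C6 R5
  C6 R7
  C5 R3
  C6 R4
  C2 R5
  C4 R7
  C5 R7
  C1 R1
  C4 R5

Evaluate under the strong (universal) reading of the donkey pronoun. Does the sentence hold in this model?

"it" takes "a recipe" as antecedent — a donkey pronoun bound across the clause boundary.
Strong reading: for every (c,r) with tested(c,r), published(c,r) ∧ revised(c,r).
Restrictor pairs: (C1,R1) ✓  (C1,R3) ✓  (C1,R4) ✓  (C4,R7) ✓  (C5,R2) ✓  (C5,R7) ✓  (C6,R1) ✓  (C6,R4) ✓
Every restrictor pair satisfies the scope.

True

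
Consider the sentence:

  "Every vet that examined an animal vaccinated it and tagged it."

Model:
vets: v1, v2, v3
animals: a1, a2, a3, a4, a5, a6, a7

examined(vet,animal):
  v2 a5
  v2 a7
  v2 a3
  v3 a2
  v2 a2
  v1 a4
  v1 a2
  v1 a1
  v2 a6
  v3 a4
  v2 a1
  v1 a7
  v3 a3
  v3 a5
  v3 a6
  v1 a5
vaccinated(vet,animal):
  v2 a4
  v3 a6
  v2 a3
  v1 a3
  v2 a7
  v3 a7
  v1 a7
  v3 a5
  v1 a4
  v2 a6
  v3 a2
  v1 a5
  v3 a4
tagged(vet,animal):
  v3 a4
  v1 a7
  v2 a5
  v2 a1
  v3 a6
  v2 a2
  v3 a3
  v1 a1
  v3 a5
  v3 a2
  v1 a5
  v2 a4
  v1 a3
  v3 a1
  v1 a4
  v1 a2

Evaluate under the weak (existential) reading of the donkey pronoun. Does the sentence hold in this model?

"it" takes "an animal" as antecedent — a donkey pronoun bound across the clause boundary.
Weak reading: every vet v with some examined-animal has at least one examined-animal a such that vaccinated(v,a) ∧ tagged(v,a).
Per vet: v1:✓  v2:✗  v3:✓
v2 has no witness among its examined-animals.

False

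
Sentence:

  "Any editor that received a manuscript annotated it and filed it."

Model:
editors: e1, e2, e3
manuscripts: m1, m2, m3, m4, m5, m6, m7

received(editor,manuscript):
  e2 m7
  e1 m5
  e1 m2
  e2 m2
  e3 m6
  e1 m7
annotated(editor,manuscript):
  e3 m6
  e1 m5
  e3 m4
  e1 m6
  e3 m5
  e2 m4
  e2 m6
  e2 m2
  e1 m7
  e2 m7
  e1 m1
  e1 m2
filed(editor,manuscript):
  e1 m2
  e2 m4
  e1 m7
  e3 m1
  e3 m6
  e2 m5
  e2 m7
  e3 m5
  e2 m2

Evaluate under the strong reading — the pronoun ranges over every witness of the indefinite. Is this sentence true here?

False

"it" takes "a manuscript" as antecedent — a donkey pronoun bound across the clause boundary.
Strong reading: for every (e,m) with received(e,m), annotated(e,m) ∧ filed(e,m).
Restrictor pairs: (e1,m2) ✓  (e1,m5) ✗  (e1,m7) ✓  (e2,m2) ✓  (e2,m7) ✓  (e3,m6) ✓
Counterexample: (e1,m5) is in received but fails the scope.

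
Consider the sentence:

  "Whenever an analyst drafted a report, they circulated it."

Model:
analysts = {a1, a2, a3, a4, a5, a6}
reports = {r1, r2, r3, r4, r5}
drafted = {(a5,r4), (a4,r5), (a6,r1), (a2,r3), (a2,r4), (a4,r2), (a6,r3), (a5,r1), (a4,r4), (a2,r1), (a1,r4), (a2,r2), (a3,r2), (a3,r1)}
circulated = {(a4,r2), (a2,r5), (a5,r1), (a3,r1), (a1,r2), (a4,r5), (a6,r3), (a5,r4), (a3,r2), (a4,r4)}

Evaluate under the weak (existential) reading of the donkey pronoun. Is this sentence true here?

"it" takes "a report" as antecedent — a donkey pronoun bound across the clause boundary.
Weak reading: every analyst a with some drafted-report has at least one drafted-report r such that circulated(a,r).
Per analyst: a1:✗  a2:✗  a3:✓  a4:✓  a5:✓  a6:✓
a1 has no witness among its drafted-reports.

False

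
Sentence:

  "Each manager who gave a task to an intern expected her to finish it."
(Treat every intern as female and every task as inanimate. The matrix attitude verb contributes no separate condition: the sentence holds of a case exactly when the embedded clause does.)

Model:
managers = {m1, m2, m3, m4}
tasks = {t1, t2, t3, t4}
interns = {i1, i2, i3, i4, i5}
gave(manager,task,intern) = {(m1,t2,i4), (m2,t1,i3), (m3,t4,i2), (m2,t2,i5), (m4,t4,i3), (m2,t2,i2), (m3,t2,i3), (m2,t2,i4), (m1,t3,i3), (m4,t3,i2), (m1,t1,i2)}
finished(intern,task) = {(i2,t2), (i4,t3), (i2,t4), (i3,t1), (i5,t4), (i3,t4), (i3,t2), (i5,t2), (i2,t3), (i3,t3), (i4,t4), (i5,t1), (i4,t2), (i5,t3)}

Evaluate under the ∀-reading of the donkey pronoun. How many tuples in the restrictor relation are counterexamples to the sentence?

"her" takes "an intern" as antecedent and "it" takes "a task"; both are donkey pronouns co-varying with the restrictor.
Strong reading: for every (m,t,i) with gave(m,t,i), finished(i,t).
Restrictor triples: (m1,t1,i2)→finished(i2,t1) ✗  (m1,t2,i4)→finished(i4,t2) ✓  (m1,t3,i3)→finished(i3,t3) ✓  (m2,t1,i3)→finished(i3,t1) ✓  (m2,t2,i2)→finished(i2,t2) ✓  (m2,t2,i4)→finished(i4,t2) ✓  (m2,t2,i5)→finished(i5,t2) ✓  (m3,t2,i3)→finished(i3,t2) ✓  (m3,t4,i2)→finished(i2,t4) ✓  (m4,t3,i2)→finished(i2,t3) ✓  (m4,t4,i3)→finished(i3,t4) ✓
Counterexamples (restrictor triples failing the scope): 1.

1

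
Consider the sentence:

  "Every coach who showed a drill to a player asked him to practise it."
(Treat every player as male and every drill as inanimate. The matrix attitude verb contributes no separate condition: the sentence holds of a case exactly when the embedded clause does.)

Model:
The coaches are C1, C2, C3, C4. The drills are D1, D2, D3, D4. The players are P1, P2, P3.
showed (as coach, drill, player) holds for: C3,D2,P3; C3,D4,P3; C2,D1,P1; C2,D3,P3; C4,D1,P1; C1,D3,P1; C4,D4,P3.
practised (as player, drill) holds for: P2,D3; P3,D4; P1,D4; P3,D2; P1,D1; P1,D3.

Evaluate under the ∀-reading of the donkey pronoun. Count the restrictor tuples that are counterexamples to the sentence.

"him" takes "a player" as antecedent and "it" takes "a drill"; both are donkey pronouns co-varying with the restrictor.
Strong reading: for every (c,d,p) with showed(c,d,p), practised(p,d).
Restrictor triples: (C1,D3,P1)→practised(P1,D3) ✓  (C2,D1,P1)→practised(P1,D1) ✓  (C2,D3,P3)→practised(P3,D3) ✗  (C3,D2,P3)→practised(P3,D2) ✓  (C3,D4,P3)→practised(P3,D4) ✓  (C4,D1,P1)→practised(P1,D1) ✓  (C4,D4,P3)→practised(P3,D4) ✓
Counterexamples (restrictor triples failing the scope): 1.

1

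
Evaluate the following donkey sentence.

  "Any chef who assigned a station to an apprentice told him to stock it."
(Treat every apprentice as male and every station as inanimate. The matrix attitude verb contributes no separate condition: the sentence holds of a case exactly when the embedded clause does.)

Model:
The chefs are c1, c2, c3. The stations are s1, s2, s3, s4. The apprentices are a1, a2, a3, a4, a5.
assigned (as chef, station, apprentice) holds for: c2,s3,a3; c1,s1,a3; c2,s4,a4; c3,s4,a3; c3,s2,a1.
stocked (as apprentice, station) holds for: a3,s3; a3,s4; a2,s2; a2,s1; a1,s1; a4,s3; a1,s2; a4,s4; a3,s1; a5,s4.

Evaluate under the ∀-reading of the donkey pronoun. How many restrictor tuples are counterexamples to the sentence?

"him" takes "an apprentice" as antecedent and "it" takes "a station"; both are donkey pronouns co-varying with the restrictor.
Strong reading: for every (c,s,a) with assigned(c,s,a), stocked(a,s).
Restrictor triples: (c1,s1,a3)→stocked(a3,s1) ✓  (c2,s3,a3)→stocked(a3,s3) ✓  (c2,s4,a4)→stocked(a4,s4) ✓  (c3,s2,a1)→stocked(a1,s2) ✓  (c3,s4,a3)→stocked(a3,s4) ✓
Counterexamples (restrictor triples failing the scope): 0.

0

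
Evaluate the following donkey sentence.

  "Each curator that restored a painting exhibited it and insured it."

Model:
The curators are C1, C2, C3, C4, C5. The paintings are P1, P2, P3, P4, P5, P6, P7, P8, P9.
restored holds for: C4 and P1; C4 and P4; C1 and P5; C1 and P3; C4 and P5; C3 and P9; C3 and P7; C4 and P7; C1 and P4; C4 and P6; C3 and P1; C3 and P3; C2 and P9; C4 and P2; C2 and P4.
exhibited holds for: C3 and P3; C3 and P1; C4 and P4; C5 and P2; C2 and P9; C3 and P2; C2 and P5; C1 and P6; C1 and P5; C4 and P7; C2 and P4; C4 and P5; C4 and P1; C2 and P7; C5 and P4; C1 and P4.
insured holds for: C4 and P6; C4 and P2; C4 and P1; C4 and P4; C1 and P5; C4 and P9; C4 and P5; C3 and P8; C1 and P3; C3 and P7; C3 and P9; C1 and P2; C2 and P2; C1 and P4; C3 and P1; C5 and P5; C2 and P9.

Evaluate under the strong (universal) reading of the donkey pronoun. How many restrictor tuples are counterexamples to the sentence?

"it" takes "a painting" as antecedent — a donkey pronoun bound across the clause boundary.
Strong reading: for every (c,p) with restored(c,p), exhibited(c,p) ∧ insured(c,p).
Restrictor pairs: (C1,P3) ✗  (C1,P4) ✓  (C1,P5) ✓  (C2,P4) ✗  (C2,P9) ✓  (C3,P1) ✓  (C3,P3) ✗  (C3,P7) ✗  (C3,P9) ✗  (C4,P1) ✓  (C4,P2) ✗  (C4,P4) ✓  (C4,P5) ✓  (C4,P6) ✗  (C4,P7) ✗
Counterexamples (restrictor pairs failing the scope): 8.

8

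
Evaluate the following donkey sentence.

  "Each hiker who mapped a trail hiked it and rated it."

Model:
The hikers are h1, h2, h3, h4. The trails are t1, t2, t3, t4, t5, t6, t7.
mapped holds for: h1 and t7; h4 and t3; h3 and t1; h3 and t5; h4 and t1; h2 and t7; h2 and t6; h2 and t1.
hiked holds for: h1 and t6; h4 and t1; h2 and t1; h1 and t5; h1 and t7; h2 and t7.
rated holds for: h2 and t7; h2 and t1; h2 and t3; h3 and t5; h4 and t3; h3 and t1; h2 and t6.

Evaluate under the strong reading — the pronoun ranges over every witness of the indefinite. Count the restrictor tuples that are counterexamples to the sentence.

"it" takes "a trail" as antecedent — a donkey pronoun bound across the clause boundary.
Strong reading: for every (h,t) with mapped(h,t), hiked(h,t) ∧ rated(h,t).
Restrictor pairs: (h1,t7) ✗  (h2,t1) ✓  (h2,t6) ✗  (h2,t7) ✓  (h3,t1) ✗  (h3,t5) ✗  (h4,t1) ✗  (h4,t3) ✗
Counterexamples (restrictor pairs failing the scope): 6.

6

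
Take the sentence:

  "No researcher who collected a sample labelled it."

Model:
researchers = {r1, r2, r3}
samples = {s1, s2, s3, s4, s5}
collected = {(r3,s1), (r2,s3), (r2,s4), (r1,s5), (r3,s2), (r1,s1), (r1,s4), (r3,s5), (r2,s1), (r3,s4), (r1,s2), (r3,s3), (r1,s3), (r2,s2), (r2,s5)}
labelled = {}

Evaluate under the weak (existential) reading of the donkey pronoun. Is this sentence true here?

True

"it" takes "a sample" as antecedent — a donkey pronoun bound across the clause boundary.
Truth condition: for no (r,s) with collected(r,s) does labelled(r,s) hold.
Restrictor pairs — does the scope hold? (r1,s1):fails  (r1,s2):fails  (r1,s3):fails  (r1,s4):fails  (r1,s5):fails  (r2,s1):fails  (r2,s2):fails  (r2,s3):fails  (r2,s4):fails  (r2,s5):fails  (r3,s1):fails  (r3,s2):fails  (r3,s3):fails  (r3,s4):fails  (r3,s5):fails
Scope holds for no restrictor pair, so the sentence is true.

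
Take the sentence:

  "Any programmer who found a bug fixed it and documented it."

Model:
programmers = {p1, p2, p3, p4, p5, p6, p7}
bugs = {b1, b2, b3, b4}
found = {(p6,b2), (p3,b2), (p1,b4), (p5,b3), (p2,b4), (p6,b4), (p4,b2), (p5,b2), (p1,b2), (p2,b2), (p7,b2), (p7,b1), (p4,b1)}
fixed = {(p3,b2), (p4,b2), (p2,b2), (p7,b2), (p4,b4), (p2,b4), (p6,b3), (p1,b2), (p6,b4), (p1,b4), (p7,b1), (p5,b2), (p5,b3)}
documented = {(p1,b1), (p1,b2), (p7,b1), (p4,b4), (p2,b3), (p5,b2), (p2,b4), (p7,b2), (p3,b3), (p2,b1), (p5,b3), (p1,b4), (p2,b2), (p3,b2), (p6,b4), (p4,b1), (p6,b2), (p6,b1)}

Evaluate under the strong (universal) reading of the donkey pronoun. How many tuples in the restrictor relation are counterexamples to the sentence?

"it" takes "a bug" as antecedent — a donkey pronoun bound across the clause boundary.
Strong reading: for every (p,b) with found(p,b), fixed(p,b) ∧ documented(p,b).
Restrictor pairs: (p1,b2) ✓  (p1,b4) ✓  (p2,b2) ✓  (p2,b4) ✓  (p3,b2) ✓  (p4,b1) ✗  (p4,b2) ✗  (p5,b2) ✓  (p5,b3) ✓  (p6,b2) ✗  (p6,b4) ✓  (p7,b1) ✓  (p7,b2) ✓
Counterexamples (restrictor pairs failing the scope): 3.

3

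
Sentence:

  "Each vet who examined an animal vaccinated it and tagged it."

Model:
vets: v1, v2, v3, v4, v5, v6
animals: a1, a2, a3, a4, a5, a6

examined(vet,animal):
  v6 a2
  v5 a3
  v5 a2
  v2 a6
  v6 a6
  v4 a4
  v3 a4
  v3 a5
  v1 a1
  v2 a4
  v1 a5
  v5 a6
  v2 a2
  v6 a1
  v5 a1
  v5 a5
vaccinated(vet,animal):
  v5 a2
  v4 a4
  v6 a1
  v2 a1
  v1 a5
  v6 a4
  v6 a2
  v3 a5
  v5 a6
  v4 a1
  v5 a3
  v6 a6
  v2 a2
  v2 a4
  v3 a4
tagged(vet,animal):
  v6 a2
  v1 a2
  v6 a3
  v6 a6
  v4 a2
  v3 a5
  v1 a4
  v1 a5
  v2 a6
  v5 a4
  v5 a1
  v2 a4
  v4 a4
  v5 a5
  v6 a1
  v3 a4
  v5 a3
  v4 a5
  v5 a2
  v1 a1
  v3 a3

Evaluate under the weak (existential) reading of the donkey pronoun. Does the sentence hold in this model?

True

"it" takes "an animal" as antecedent — a donkey pronoun bound across the clause boundary.
Weak reading: every vet v with some examined-animal has at least one examined-animal a such that vaccinated(v,a) ∧ tagged(v,a).
Per vet: v1:✓  v2:✓  v3:✓  v4:✓  v5:✓  v6:✓
Every vet in the restrictor has a witness.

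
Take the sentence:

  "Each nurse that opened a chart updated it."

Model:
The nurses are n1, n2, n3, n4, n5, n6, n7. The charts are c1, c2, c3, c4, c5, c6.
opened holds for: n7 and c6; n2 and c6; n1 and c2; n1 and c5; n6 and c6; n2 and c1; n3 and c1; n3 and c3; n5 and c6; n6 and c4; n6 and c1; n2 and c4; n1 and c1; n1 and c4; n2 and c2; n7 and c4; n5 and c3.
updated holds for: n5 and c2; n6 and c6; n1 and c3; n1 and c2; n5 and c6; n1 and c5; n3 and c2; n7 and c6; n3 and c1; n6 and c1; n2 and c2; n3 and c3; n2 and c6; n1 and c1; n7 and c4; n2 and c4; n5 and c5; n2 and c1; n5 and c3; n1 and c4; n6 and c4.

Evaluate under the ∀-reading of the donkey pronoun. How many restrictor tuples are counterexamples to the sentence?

"it" takes "a chart" as antecedent — a donkey pronoun bound across the clause boundary.
Strong reading: for every (n,c) with opened(n,c), updated(n,c).
Restrictor pairs: (n1,c1) ✓  (n1,c2) ✓  (n1,c4) ✓  (n1,c5) ✓  (n2,c1) ✓  (n2,c2) ✓  (n2,c4) ✓  (n2,c6) ✓  (n3,c1) ✓  (n3,c3) ✓  (n5,c3) ✓  (n5,c6) ✓  (n6,c1) ✓  (n6,c4) ✓  (n6,c6) ✓  (n7,c4) ✓  (n7,c6) ✓
Counterexamples (restrictor pairs failing the scope): 0.

0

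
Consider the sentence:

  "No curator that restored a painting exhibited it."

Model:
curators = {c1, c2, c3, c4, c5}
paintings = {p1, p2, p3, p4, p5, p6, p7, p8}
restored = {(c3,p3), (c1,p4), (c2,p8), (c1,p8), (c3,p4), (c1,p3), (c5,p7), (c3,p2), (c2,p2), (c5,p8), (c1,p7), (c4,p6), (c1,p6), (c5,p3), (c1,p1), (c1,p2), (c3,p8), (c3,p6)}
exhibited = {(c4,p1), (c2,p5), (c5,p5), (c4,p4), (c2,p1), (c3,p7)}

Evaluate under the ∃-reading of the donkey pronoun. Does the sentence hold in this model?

True

"it" takes "a painting" as antecedent — a donkey pronoun bound across the clause boundary.
Truth condition: for no (c,p) with restored(c,p) does exhibited(c,p) hold.
Restrictor pairs — does the scope hold? (c1,p1):fails  (c1,p2):fails  (c1,p3):fails  (c1,p4):fails  (c1,p6):fails  (c1,p7):fails  (c1,p8):fails  (c2,p2):fails  (c2,p8):fails  (c3,p2):fails  (c3,p3):fails  (c3,p4):fails  (c3,p6):fails  (c3,p8):fails  (c4,p6):fails  (c5,p3):fails  (c5,p7):fails  (c5,p8):fails
Scope holds for no restrictor pair, so the sentence is true.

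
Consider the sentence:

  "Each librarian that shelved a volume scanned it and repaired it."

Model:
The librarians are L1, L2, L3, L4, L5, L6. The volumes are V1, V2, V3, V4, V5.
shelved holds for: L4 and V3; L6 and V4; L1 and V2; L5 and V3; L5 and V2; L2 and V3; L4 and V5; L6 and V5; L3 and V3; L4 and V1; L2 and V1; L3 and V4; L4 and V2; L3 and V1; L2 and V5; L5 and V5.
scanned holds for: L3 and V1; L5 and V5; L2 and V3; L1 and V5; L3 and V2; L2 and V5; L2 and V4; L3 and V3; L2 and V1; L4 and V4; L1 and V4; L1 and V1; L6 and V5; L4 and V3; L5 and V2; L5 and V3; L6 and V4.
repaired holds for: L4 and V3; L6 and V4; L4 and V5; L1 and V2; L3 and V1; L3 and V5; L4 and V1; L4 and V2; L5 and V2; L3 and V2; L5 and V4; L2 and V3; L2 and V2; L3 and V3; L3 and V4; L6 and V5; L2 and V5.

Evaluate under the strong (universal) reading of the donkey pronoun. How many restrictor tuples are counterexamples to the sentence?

8

"it" takes "a volume" as antecedent — a donkey pronoun bound across the clause boundary.
Strong reading: for every (l,v) with shelved(l,v), scanned(l,v) ∧ repaired(l,v).
Restrictor pairs: (L1,V2) ✗  (L2,V1) ✗  (L2,V3) ✓  (L2,V5) ✓  (L3,V1) ✓  (L3,V3) ✓  (L3,V4) ✗  (L4,V1) ✗  (L4,V2) ✗  (L4,V3) ✓  (L4,V5) ✗  (L5,V2) ✓  (L5,V3) ✗  (L5,V5) ✗  (L6,V4) ✓  (L6,V5) ✓
Counterexamples (restrictor pairs failing the scope): 8.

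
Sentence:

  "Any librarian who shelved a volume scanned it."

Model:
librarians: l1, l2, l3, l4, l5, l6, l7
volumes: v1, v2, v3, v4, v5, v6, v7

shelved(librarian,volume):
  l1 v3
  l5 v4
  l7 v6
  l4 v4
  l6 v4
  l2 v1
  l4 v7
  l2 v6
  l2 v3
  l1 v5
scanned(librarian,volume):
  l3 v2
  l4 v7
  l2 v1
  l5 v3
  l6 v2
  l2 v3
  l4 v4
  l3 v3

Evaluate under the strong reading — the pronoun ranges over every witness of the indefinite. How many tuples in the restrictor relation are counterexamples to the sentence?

6

"it" takes "a volume" as antecedent — a donkey pronoun bound across the clause boundary.
Strong reading: for every (l,v) with shelved(l,v), scanned(l,v).
Restrictor pairs: (l1,v3) ✗  (l1,v5) ✗  (l2,v1) ✓  (l2,v3) ✓  (l2,v6) ✗  (l4,v4) ✓  (l4,v7) ✓  (l5,v4) ✗  (l6,v4) ✗  (l7,v6) ✗
Counterexamples (restrictor pairs failing the scope): 6.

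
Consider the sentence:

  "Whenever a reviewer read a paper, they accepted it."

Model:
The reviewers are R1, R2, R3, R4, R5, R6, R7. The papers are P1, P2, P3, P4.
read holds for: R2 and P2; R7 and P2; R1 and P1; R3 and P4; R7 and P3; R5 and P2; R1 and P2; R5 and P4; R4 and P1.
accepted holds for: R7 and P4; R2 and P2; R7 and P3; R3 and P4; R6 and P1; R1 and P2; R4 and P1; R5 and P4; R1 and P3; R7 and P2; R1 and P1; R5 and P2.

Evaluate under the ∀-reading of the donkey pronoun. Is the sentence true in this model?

True

"it" takes "a paper" as antecedent — a donkey pronoun bound across the clause boundary.
Strong reading: for every (r,p) with read(r,p), accepted(r,p).
Restrictor pairs: (R1,P1) ✓  (R1,P2) ✓  (R2,P2) ✓  (R3,P4) ✓  (R4,P1) ✓  (R5,P2) ✓  (R5,P4) ✓  (R7,P2) ✓  (R7,P3) ✓
Every restrictor pair satisfies the scope.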